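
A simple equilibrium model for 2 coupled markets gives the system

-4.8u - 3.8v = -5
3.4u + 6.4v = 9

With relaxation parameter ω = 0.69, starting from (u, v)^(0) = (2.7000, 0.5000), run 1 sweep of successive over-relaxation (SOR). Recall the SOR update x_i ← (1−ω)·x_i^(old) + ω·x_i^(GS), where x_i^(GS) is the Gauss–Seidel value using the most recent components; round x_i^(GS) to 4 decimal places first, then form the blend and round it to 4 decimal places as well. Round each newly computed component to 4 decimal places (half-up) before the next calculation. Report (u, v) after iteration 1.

(1.2826, 0.6552)

Iteration 1:
  u: GS value = (-5 - (-3.8)·0.5000) / (-4.8) = 0.6458;  u ← (1−ω)·2.7000 + ω·0.6458 = 1.2826
  v: GS value = (9 - (3.4)·1.2826) / (6.4) = 0.7249;  v ← (1−ω)·0.5000 + ω·0.7249 = 0.6552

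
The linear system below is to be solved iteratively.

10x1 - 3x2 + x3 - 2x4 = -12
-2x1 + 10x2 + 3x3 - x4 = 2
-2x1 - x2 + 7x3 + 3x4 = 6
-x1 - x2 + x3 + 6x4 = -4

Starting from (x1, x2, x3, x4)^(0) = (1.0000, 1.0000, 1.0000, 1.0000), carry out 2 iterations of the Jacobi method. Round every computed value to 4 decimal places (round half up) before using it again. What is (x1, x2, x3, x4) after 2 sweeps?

Iteration 1:
  x1 = (-12 - (-3)·1.0000 - (1)·1.0000 - (-2)·1.0000) / (10) = -0.8000
  x2 = (2 - (-2)·1.0000 - (3)·1.0000 - (-1)·1.0000) / (10) = 0.2000
  x3 = (6 - (-2)·1.0000 - (-1)·1.0000 - (3)·1.0000) / (7) = 0.8571
  x4 = (-4 - (-1)·1.0000 - (-1)·1.0000 - (1)·1.0000) / (6) = -0.5000
Iteration 2:
  x1 = (-12 - (-3)·0.2000 - (1)·0.8571 - (-2)·-0.5000) / (10) = -1.3257
  x2 = (2 - (-2)·-0.8000 - (3)·0.8571 - (-1)·-0.5000) / (10) = -0.2671
  x3 = (6 - (-2)·-0.8000 - (-1)·0.2000 - (3)·-0.5000) / (7) = 0.8714
  x4 = (-4 - (-1)·-0.8000 - (-1)·0.2000 - (1)·0.8571) / (6) = -0.9095

(-1.3257, -0.2671, 0.8714, -0.9095)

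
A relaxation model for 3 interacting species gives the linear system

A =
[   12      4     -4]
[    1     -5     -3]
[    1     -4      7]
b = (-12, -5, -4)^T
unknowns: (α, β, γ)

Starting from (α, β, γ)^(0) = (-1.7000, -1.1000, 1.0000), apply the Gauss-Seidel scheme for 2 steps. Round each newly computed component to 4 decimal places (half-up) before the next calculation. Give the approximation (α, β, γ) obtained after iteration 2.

(-1.2248, 0.9556, 0.1496)

Iteration 1:
  α = (-12 - (4)·-1.1000 - (-4)·1.0000) / (12) = -0.3000
  β = (-5 - (1)·-0.3000 - (-3)·1.0000) / (-5) = 0.3400
  γ = (-4 - (1)·-0.3000 - (-4)·0.3400) / (7) = -0.3343
Iteration 2:
  α = (-12 - (4)·0.3400 - (-4)·-0.3343) / (12) = -1.2248
  β = (-5 - (1)·-1.2248 - (-3)·-0.3343) / (-5) = 0.9556
  γ = (-4 - (1)·-1.2248 - (-4)·0.9556) / (7) = 0.1496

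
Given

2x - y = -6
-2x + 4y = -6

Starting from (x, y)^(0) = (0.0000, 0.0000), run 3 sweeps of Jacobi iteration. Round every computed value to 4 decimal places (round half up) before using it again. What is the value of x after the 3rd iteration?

-4.5000

Iteration 1:
  x = (-6 - (-1)·0.0000) / (2) = -3.0000
  y = (-6 - (-2)·0.0000) / (4) = -1.5000
Iteration 2:
  x = (-6 - (-1)·-1.5000) / (2) = -3.7500
  y = (-6 - (-2)·-3.0000) / (4) = -3.0000
Iteration 3:
  x = (-6 - (-1)·-3.0000) / (2) = -4.5000
  y = (-6 - (-2)·-3.7500) / (4) = -3.3750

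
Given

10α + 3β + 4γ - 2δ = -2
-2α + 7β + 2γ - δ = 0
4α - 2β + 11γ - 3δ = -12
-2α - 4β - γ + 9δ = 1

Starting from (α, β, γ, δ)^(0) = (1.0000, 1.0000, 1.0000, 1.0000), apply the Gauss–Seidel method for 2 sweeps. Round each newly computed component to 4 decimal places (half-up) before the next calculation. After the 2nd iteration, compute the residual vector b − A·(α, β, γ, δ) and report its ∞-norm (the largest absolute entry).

1.4311

Iteration 1:
  α = (-2 - (3)·1.0000 - (4)·1.0000 - (-2)·1.0000) / (10) = -0.7000
  β = (0 - (-2)·-0.7000 - (2)·1.0000 - (-1)·1.0000) / (7) = -0.3429
  γ = (-12 - (4)·-0.7000 - (-2)·-0.3429 - (-3)·1.0000) / (11) = -0.6260
  δ = (1 - (-2)·-0.7000 - (-4)·-0.3429 - (-1)·-0.6260) / (9) = -0.2664
Iteration 2:
  α = (-2 - (3)·-0.3429 - (4)·-0.6260 - (-2)·-0.2664) / (10) = 0.1000
  β = (0 - (-2)·0.1000 - (2)·-0.6260 - (-1)·-0.2664) / (7) = 0.1694
  γ = (-12 - (4)·0.1000 - (-2)·0.1694 - (-3)·-0.2664) / (11) = -1.1691
  δ = (1 - (-2)·0.1000 - (-4)·0.1694 - (-1)·-1.1691) / (9) = 0.0787
Residual b − A·x = (1.3256, 1.4311, 1.0350, 0.0002); ∞-norm = 1.4311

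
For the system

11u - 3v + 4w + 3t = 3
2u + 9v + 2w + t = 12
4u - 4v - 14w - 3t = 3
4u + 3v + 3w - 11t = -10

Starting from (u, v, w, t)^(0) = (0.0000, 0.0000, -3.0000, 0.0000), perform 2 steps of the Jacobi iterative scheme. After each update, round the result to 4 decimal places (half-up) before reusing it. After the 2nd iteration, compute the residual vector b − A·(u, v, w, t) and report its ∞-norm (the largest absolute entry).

7.3945

Iteration 1:
  u = (3 - (-3)·0.0000 - (4)·-3.0000 - (3)·0.0000) / (11) = 1.3636
  v = (12 - (2)·0.0000 - (2)·-3.0000 - (1)·0.0000) / (9) = 2.0000
  w = (3 - (4)·0.0000 - (-4)·0.0000 - (-3)·0.0000) / (-14) = -0.2143
  t = (-10 - (4)·0.0000 - (3)·0.0000 - (3)·-3.0000) / (-11) = 0.0909
Iteration 2:
  u = (3 - (-3)·2.0000 - (4)·-0.2143 - (3)·0.0909) / (11) = 0.8713
  v = (12 - (2)·1.3636 - (2)·-0.2143 - (1)·0.0909) / (9) = 1.0678
  w = (3 - (4)·1.3636 - (-4)·2.0000 - (-3)·0.0909) / (-14) = -0.4156
  t = (-10 - (4)·1.3636 - (3)·2.0000 - (3)·-0.2143) / (-11) = 1.8920
Residual b − A·x = (-7.3945, -0.4136, 3.6436, 5.3702); ∞-norm = 7.3945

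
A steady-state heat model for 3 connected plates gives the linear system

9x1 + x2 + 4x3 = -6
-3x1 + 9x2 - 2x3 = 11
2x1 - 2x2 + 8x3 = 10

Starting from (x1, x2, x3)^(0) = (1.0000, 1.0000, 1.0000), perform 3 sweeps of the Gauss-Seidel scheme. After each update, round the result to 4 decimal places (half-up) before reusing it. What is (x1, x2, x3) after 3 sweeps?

(-1.6423, 1.1017, 1.9360)

Iteration 1:
  x1 = (-6 - (1)·1.0000 - (4)·1.0000) / (9) = -1.2222
  x2 = (11 - (-3)·-1.2222 - (-2)·1.0000) / (9) = 1.0370
  x3 = (10 - (2)·-1.2222 - (-2)·1.0370) / (8) = 1.8148
Iteration 2:
  x1 = (-6 - (1)·1.0370 - (4)·1.8148) / (9) = -1.5885
  x2 = (11 - (-3)·-1.5885 - (-2)·1.8148) / (9) = 1.0960
  x3 = (10 - (2)·-1.5885 - (-2)·1.0960) / (8) = 1.9211
Iteration 3:
  x1 = (-6 - (1)·1.0960 - (4)·1.9211) / (9) = -1.6423
  x2 = (11 - (-3)·-1.6423 - (-2)·1.9211) / (9) = 1.1017
  x3 = (10 - (2)·-1.6423 - (-2)·1.1017) / (8) = 1.9360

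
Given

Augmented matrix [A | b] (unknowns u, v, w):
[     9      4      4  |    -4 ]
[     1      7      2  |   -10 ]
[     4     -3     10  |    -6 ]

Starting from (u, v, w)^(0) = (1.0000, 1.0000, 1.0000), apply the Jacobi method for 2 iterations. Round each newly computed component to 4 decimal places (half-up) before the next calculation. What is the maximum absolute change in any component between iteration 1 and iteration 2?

2.0253

Iteration 1:
  u = (-4 - (4)·1.0000 - (4)·1.0000) / (9) = -1.3333
  v = (-10 - (1)·1.0000 - (2)·1.0000) / (7) = -1.8571
  w = (-6 - (4)·1.0000 - (-3)·1.0000) / (10) = -0.7000
Iteration 2:
  u = (-4 - (4)·-1.8571 - (4)·-0.7000) / (9) = 0.6920
  v = (-10 - (1)·-1.3333 - (2)·-0.7000) / (7) = -1.0381
  w = (-6 - (4)·-1.3333 - (-3)·-1.8571) / (10) = -0.6238
Change: (2.0253, 0.8190, 0.0762) → max |·| = 2.0253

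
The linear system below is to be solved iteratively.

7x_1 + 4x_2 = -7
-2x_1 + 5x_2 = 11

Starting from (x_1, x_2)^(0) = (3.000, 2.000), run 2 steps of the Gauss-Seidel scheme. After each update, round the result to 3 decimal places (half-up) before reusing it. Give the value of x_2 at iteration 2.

1.493

Iteration 1:
  x_1 = (-7 - (4)·2.000) / (7) = -2.143
  x_2 = (11 - (-2)·-2.143) / (5) = 1.343
Iteration 2:
  x_1 = (-7 - (4)·1.343) / (7) = -1.767
  x_2 = (11 - (-2)·-1.767) / (5) = 1.493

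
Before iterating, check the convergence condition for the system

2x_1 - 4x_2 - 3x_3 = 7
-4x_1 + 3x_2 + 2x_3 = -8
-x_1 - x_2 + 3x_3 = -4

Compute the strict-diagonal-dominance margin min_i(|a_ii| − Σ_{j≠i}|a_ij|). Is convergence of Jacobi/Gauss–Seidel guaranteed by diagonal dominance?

row 1: |2| − (4+3) = -5
row 2: |3| − (4+2) = -3
row 3: |3| − (1+1) = 1
minimum over rows = -5 → not strictly diagonally dominant

-5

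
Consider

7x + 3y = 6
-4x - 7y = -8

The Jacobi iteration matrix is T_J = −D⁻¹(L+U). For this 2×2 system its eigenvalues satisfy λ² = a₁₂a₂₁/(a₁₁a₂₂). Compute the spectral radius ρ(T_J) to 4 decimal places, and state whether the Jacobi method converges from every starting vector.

a₁₂a₂₁/(a₁₁a₂₂) = (3)·(-4) / ((7)·(-7)) = 0.244898
ρ = √|0.244898| = √0.244898 = 0.4949
ρ < 1, so Jacobi converges

0.4949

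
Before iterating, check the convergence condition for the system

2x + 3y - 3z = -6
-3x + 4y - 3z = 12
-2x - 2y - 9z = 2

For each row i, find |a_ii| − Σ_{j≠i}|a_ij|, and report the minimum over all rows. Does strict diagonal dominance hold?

-4

row 1: |2| − (3+3) = -4
row 2: |4| − (3+3) = -2
row 3: |-9| − (2+2) = 5
minimum over rows = -4 → not strictly diagonally dominant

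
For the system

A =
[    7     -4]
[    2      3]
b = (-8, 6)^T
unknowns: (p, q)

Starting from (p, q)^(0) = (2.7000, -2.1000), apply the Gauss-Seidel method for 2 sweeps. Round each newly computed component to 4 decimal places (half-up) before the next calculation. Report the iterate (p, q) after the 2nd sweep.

(0.8925, 1.4050)

Iteration 1:
  p = (-8 - (-4)·-2.1000) / (7) = -2.3429
  q = (6 - (2)·-2.3429) / (3) = 3.5619
Iteration 2:
  p = (-8 - (-4)·3.5619) / (7) = 0.8925
  q = (6 - (2)·0.8925) / (3) = 1.4050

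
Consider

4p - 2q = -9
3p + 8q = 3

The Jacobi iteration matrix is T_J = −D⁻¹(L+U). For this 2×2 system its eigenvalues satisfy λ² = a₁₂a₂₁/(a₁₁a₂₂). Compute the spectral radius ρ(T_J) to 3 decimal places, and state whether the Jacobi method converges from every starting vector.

a₁₂a₂₁/(a₁₁a₂₂) = (-2)·(3) / ((4)·(8)) = -0.187500
ρ = √|-0.187500| = √0.187500 = 0.433
ρ < 1, so Jacobi converges

0.433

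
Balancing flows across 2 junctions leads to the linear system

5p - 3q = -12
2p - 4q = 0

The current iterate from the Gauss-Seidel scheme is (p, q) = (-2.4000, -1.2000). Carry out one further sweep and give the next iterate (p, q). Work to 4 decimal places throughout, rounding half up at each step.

(-3.1200, -1.5600)

One sweep:
  p = (-12 - (-3)·-1.2000) / (5) = -3.1200
  q = (0 - (2)·-3.1200) / (-4) = -1.5600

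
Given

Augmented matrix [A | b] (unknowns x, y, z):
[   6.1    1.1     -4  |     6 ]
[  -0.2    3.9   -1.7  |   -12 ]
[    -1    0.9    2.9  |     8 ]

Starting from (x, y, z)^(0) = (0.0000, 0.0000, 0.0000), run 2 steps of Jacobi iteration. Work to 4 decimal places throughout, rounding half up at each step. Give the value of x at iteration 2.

3.3474

Iteration 1:
  x = (6 - (1.1)·0.0000 - (-4)·0.0000) / (6.1) = 0.9836
  y = (-12 - (-0.2)·0.0000 - (-1.7)·0.0000) / (3.9) = -3.0769
  z = (8 - (-1)·0.0000 - (0.9)·0.0000) / (2.9) = 2.7586
Iteration 2:
  x = (6 - (1.1)·-3.0769 - (-4)·2.7586) / (6.1) = 3.3474
  y = (-12 - (-0.2)·0.9836 - (-1.7)·2.7586) / (3.9) = -1.8240
  z = (8 - (-1)·0.9836 - (0.9)·-3.0769) / (2.9) = 4.0527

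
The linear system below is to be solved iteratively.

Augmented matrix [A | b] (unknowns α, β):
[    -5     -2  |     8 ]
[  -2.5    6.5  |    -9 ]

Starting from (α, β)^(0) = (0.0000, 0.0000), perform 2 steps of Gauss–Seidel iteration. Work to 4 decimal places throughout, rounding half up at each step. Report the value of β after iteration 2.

Iteration 1:
  α = (8 - (-2)·0.0000) / (-5) = -1.6000
  β = (-9 - (-2.5)·-1.6000) / (6.5) = -2.0000
Iteration 2:
  α = (8 - (-2)·-2.0000) / (-5) = -0.8000
  β = (-9 - (-2.5)·-0.8000) / (6.5) = -1.6923

-1.6923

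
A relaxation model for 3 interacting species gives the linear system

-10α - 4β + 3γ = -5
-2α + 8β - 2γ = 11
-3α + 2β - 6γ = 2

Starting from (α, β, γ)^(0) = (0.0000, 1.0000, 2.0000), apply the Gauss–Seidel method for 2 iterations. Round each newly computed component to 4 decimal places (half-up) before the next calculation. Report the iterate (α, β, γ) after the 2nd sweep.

(-0.3200, 1.2950, 0.2583)

Iteration 1:
  α = (-5 - (-4)·1.0000 - (3)·2.0000) / (-10) = 0.7000
  β = (11 - (-2)·0.7000 - (-2)·2.0000) / (8) = 2.0500
  γ = (2 - (-3)·0.7000 - (2)·2.0500) / (-6) = 0.0000
Iteration 2:
  α = (-5 - (-4)·2.0500 - (3)·0.0000) / (-10) = -0.3200
  β = (11 - (-2)·-0.3200 - (-2)·0.0000) / (8) = 1.2950
  γ = (2 - (-3)·-0.3200 - (2)·1.2950) / (-6) = 0.2583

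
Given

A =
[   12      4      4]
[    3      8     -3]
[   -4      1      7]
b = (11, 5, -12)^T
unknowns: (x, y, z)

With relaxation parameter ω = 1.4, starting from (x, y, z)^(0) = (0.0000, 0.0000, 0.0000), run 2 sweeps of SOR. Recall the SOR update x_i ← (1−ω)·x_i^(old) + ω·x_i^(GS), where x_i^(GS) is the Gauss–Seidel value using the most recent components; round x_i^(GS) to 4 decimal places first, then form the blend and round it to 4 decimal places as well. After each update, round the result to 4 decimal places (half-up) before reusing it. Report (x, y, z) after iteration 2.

(1.3358, -0.6489, -0.6362)

Iteration 1:
  x: GS value = (11 - (4)·0.0000 - (4)·0.0000) / (12) = 0.9167;  x ← (1−ω)·0.0000 + ω·0.9167 = 1.2834
  y: GS value = (5 - (3)·1.2834 - (-3)·0.0000) / (8) = 0.1437;  y ← (1−ω)·0.0000 + ω·0.1437 = 0.2012
  z: GS value = (-12 - (-4)·1.2834 - (1)·0.2012) / (7) = -1.0097;  z ← (1−ω)·0.0000 + ω·-1.0097 = -1.4136
Iteration 2:
  x: GS value = (11 - (4)·0.2012 - (4)·-1.4136) / (12) = 1.3208;  x ← (1−ω)·1.2834 + ω·1.3208 = 1.3358
  y: GS value = (5 - (3)·1.3358 - (-3)·-1.4136) / (8) = -0.4060;  y ← (1−ω)·0.2012 + ω·-0.4060 = -0.6489
  z: GS value = (-12 - (-4)·1.3358 - (1)·-0.6489) / (7) = -0.8583;  z ← (1−ω)·-1.4136 + ω·-0.8583 = -0.6362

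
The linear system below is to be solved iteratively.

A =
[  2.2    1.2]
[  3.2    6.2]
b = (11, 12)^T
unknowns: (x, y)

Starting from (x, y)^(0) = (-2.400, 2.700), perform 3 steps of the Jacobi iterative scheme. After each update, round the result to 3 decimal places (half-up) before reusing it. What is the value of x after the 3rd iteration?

Iteration 1:
  x = (11 - (1.2)·2.700) / (2.2) = 3.527
  y = (12 - (3.2)·-2.400) / (6.2) = 3.174
Iteration 2:
  x = (11 - (1.2)·3.174) / (2.2) = 3.269
  y = (12 - (3.2)·3.527) / (6.2) = 0.115
Iteration 3:
  x = (11 - (1.2)·0.115) / (2.2) = 4.937
  y = (12 - (3.2)·3.269) / (6.2) = 0.248

4.937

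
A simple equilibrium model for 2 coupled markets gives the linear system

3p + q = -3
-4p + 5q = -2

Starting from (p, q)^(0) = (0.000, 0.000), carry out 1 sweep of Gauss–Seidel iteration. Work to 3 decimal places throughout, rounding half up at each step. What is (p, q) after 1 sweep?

(-1.000, -1.200)

Iteration 1:
  p = (-3 - (1)·0.000) / (3) = -1.000
  q = (-2 - (-4)·-1.000) / (5) = -1.200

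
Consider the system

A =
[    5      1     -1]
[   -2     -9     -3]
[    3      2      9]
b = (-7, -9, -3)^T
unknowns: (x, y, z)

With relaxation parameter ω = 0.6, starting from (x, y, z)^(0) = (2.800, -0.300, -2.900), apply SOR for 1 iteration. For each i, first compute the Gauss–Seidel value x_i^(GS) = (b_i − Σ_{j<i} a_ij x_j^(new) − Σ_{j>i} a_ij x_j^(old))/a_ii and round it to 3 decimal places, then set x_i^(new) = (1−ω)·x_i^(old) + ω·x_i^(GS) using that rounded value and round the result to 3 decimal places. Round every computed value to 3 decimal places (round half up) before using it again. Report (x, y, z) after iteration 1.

Iteration 1:
  x: GS value = (-7 - (1)·-0.300 - (-1)·-2.900) / (5) = -1.920;  x ← (1−ω)·2.800 + ω·-1.920 = -0.032
  y: GS value = (-9 - (-2)·-0.032 - (-3)·-2.900) / (-9) = 1.974;  y ← (1−ω)·-0.300 + ω·1.974 = 1.064
  z: GS value = (-3 - (3)·-0.032 - (2)·1.064) / (9) = -0.559;  z ← (1−ω)·-2.900 + ω·-0.559 = -1.495

(-0.032, 1.064, -1.495)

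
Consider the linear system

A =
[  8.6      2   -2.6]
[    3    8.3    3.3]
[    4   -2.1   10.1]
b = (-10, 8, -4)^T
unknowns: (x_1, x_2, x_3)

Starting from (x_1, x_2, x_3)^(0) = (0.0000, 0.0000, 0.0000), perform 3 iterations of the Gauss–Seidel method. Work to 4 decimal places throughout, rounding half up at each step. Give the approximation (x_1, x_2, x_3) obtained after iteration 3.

(-1.3418, 1.2800, 0.4015)

Iteration 1:
  x_1 = (-10 - (2)·0.0000 - (-2.6)·0.0000) / (8.6) = -1.1628
  x_2 = (8 - (3)·-1.1628 - (3.3)·0.0000) / (8.3) = 1.3841
  x_3 = (-4 - (4)·-1.1628 - (-2.1)·1.3841) / (10.1) = 0.3523
Iteration 2:
  x_1 = (-10 - (2)·1.3841 - (-2.6)·0.3523) / (8.6) = -1.3782
  x_2 = (8 - (3)·-1.3782 - (3.3)·0.3523) / (8.3) = 1.3219
  x_3 = (-4 - (4)·-1.3782 - (-2.1)·1.3219) / (10.1) = 0.4246
Iteration 3:
  x_1 = (-10 - (2)·1.3219 - (-2.6)·0.4246) / (8.6) = -1.3418
  x_2 = (8 - (3)·-1.3418 - (3.3)·0.4246) / (8.3) = 1.2800
  x_3 = (-4 - (4)·-1.3418 - (-2.1)·1.2800) / (10.1) = 0.4015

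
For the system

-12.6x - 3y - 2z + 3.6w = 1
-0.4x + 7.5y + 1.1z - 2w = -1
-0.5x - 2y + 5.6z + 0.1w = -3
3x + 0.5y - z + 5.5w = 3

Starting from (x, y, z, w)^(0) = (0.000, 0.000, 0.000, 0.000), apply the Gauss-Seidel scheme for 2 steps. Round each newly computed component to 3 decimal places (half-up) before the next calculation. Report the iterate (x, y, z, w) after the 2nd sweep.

(0.188, 0.095, -0.494, 0.344)

Iteration 1:
  x = (1 - (-3)·0.000 - (-2)·0.000 - (3.6)·0.000) / (-12.6) = -0.079
  y = (-1 - (-0.4)·-0.079 - (1.1)·0.000 - (-2)·0.000) / (7.5) = -0.138
  z = (-3 - (-0.5)·-0.079 - (-2)·-0.138 - (0.1)·0.000) / (5.6) = -0.592
  w = (3 - (3)·-0.079 - (0.5)·-0.138 - (-1)·-0.592) / (5.5) = 0.493
Iteration 2:
  x = (1 - (-3)·-0.138 - (-2)·-0.592 - (3.6)·0.493) / (-12.6) = 0.188
  y = (-1 - (-0.4)·0.188 - (1.1)·-0.592 - (-2)·0.493) / (7.5) = 0.095
  z = (-3 - (-0.5)·0.188 - (-2)·0.095 - (0.1)·0.493) / (5.6) = -0.494
  w = (3 - (3)·0.188 - (0.5)·0.095 - (-1)·-0.494) / (5.5) = 0.344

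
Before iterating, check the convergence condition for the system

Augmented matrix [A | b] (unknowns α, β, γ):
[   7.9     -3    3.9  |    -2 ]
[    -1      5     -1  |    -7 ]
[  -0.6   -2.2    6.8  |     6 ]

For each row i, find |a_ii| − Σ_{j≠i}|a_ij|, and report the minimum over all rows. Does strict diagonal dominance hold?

row 1: |7.9| − (3+3.9) = 1
row 2: |5| − (1+1) = 3
row 3: |6.8| − (0.6+2.2) = 4
minimum over rows = 1 → strictly diagonally dominant (convergence guaranteed)

1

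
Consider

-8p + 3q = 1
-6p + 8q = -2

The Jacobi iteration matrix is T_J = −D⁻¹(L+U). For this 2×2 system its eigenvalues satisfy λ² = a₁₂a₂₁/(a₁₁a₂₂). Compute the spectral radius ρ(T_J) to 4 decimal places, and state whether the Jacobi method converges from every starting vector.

0.5303

a₁₂a₂₁/(a₁₁a₂₂) = (3)·(-6) / ((-8)·(8)) = 0.281250
ρ = √|0.281250| = √0.281250 = 0.5303
ρ < 1, so Jacobi converges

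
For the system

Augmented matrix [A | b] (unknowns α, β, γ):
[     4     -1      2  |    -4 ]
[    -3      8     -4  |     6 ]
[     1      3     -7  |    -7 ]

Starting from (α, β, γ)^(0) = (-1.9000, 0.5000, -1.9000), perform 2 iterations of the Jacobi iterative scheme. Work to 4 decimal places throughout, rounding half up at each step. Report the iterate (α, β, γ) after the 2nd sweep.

Iteration 1:
  α = (-4 - (-1)·0.5000 - (2)·-1.9000) / (4) = 0.0750
  β = (6 - (-3)·-1.9000 - (-4)·-1.9000) / (8) = -0.9125
  γ = (-7 - (1)·-1.9000 - (3)·0.5000) / (-7) = 0.9429
Iteration 2:
  α = (-4 - (-1)·-0.9125 - (2)·0.9429) / (4) = -1.6996
  β = (6 - (-3)·0.0750 - (-4)·0.9429) / (8) = 1.2496
  γ = (-7 - (1)·0.0750 - (3)·-0.9125) / (-7) = 0.6196

(-1.6996, 1.2496, 0.6196)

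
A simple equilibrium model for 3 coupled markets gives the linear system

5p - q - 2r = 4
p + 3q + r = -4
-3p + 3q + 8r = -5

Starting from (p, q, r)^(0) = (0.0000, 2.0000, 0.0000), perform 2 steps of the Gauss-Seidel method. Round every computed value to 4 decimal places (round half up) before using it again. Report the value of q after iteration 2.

-1.7061

Iteration 1:
  p = (4 - (-1)·2.0000 - (-2)·0.0000) / (5) = 1.2000
  q = (-4 - (1)·1.2000 - (1)·0.0000) / (3) = -1.7333
  r = (-5 - (-3)·1.2000 - (3)·-1.7333) / (8) = 0.4750
Iteration 2:
  p = (4 - (-1)·-1.7333 - (-2)·0.4750) / (5) = 0.6433
  q = (-4 - (1)·0.6433 - (1)·0.4750) / (3) = -1.7061
  r = (-5 - (-3)·0.6433 - (3)·-1.7061) / (8) = 0.2560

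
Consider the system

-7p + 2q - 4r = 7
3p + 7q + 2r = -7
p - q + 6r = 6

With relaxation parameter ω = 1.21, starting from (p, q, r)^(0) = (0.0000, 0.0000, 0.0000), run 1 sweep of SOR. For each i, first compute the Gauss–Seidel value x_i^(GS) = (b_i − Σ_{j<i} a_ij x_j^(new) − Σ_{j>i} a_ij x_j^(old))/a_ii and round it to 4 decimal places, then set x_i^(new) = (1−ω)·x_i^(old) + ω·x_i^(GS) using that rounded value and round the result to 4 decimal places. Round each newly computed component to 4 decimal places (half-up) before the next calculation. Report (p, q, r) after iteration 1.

Iteration 1:
  p: GS value = (7 - (2)·0.0000 - (-4)·0.0000) / (-7) = -1.0000;  p ← (1−ω)·0.0000 + ω·-1.0000 = -1.2100
  q: GS value = (-7 - (3)·-1.2100 - (2)·0.0000) / (7) = -0.4814;  q ← (1−ω)·0.0000 + ω·-0.4814 = -0.5825
  r: GS value = (6 - (1)·-1.2100 - (-1)·-0.5825) / (6) = 1.1046;  r ← (1−ω)·0.0000 + ω·1.1046 = 1.3366

(-1.2100, -0.5825, 1.3366)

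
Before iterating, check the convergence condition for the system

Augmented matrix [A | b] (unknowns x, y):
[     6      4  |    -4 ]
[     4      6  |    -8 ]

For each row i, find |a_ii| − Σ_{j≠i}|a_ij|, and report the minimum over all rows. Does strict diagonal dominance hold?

2

row 1: |6| − (4) = 2
row 2: |6| − (4) = 2
minimum over rows = 2 → strictly diagonally dominant (convergence guaranteed)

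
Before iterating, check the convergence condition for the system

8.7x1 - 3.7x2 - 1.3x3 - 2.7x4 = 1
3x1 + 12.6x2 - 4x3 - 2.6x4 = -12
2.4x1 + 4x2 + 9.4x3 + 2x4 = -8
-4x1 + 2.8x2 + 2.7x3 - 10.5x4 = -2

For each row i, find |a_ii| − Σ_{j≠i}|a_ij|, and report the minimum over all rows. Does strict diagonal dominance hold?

row 1: |8.7| − (3.7+1.3+2.7) = 1
row 2: |12.6| − (3+4+2.6) = 3
row 3: |9.4| − (2.4+4+2) = 1
row 4: |-10.5| − (4+2.8+2.7) = 1
minimum over rows = 1 → strictly diagonally dominant (convergence guaranteed)

1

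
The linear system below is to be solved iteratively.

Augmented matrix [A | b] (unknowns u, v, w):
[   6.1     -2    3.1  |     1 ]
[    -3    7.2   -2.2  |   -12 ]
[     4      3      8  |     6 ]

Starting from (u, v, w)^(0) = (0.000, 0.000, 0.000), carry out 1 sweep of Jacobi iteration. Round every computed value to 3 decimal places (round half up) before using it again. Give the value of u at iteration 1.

0.164

Iteration 1:
  u = (1 - (-2)·0.000 - (3.1)·0.000) / (6.1) = 0.164
  v = (-12 - (-3)·0.000 - (-2.2)·0.000) / (7.2) = -1.667
  w = (6 - (4)·0.000 - (3)·0.000) / (8) = 0.750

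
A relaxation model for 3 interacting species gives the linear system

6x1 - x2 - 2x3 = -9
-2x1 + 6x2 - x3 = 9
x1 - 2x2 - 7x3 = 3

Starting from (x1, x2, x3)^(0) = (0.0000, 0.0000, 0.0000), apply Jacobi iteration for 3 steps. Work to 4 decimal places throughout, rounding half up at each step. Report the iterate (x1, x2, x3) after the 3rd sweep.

(-1.7024, 0.8571, -0.8929)

Iteration 1:
  x1 = (-9 - (-1)·0.0000 - (-2)·0.0000) / (6) = -1.5000
  x2 = (9 - (-2)·0.0000 - (-1)·0.0000) / (6) = 1.5000
  x3 = (3 - (1)·0.0000 - (-2)·0.0000) / (-7) = -0.4286
Iteration 2:
  x1 = (-9 - (-1)·1.5000 - (-2)·-0.4286) / (6) = -1.3929
  x2 = (9 - (-2)·-1.5000 - (-1)·-0.4286) / (6) = 0.9286
  x3 = (3 - (1)·-1.5000 - (-2)·1.5000) / (-7) = -1.0714
Iteration 3:
  x1 = (-9 - (-1)·0.9286 - (-2)·-1.0714) / (6) = -1.7024
  x2 = (9 - (-2)·-1.3929 - (-1)·-1.0714) / (6) = 0.8571
  x3 = (3 - (1)·-1.3929 - (-2)·0.9286) / (-7) = -0.8929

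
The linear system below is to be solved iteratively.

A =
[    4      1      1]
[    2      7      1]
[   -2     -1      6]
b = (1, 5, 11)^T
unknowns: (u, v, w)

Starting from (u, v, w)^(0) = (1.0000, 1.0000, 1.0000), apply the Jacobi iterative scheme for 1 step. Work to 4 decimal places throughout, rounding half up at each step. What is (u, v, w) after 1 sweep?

(-0.2500, 0.2857, 2.3333)

Iteration 1:
  u = (1 - (1)·1.0000 - (1)·1.0000) / (4) = -0.2500
  v = (5 - (2)·1.0000 - (1)·1.0000) / (7) = 0.2857
  w = (11 - (-2)·1.0000 - (-1)·1.0000) / (6) = 2.3333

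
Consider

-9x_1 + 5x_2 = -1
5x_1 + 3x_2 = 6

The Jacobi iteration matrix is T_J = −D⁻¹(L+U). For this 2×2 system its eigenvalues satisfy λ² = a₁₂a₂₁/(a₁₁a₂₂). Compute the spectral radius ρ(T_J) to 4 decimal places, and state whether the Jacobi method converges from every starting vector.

a₁₂a₂₁/(a₁₁a₂₂) = (5)·(5) / ((-9)·(3)) = -0.925926
ρ = √|-0.925926| = √0.925926 = 0.9623
ρ < 1, so Jacobi converges

0.9623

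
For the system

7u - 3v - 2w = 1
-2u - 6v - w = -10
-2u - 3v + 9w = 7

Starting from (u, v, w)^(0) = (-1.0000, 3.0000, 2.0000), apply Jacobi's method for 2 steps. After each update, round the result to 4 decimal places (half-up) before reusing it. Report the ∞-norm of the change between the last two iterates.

Iteration 1:
  u = (1 - (-3)·3.0000 - (-2)·2.0000) / (7) = 2.0000
  v = (-10 - (-2)·-1.0000 - (-1)·2.0000) / (-6) = 1.6667
  w = (7 - (-2)·-1.0000 - (-3)·3.0000) / (9) = 1.5556
Iteration 2:
  u = (1 - (-3)·1.6667 - (-2)·1.5556) / (7) = 1.3016
  v = (-10 - (-2)·2.0000 - (-1)·1.5556) / (-6) = 0.7407
  w = (7 - (-2)·2.0000 - (-3)·1.6667) / (9) = 1.7778
Change: (-0.6984, -0.9260, 0.2222) → max |·| = 0.9260

0.9260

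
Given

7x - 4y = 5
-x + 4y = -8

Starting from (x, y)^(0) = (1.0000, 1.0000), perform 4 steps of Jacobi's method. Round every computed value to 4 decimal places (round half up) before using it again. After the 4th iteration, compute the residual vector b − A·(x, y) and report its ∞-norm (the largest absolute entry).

Iteration 1:
  x = (5 - (-4)·1.0000) / (7) = 1.2857
  y = (-8 - (-1)·1.0000) / (4) = -1.7500
Iteration 2:
  x = (5 - (-4)·-1.7500) / (7) = -0.2857
  y = (-8 - (-1)·1.2857) / (4) = -1.6786
Iteration 3:
  x = (5 - (-4)·-1.6786) / (7) = -0.2449
  y = (-8 - (-1)·-0.2857) / (4) = -2.0714
Iteration 4:
  x = (5 - (-4)·-2.0714) / (7) = -0.4694
  y = (-8 - (-1)·-0.2449) / (4) = -2.0612
Residual b − A·x = (0.0410, -0.2246); ∞-norm = 0.2246

0.2246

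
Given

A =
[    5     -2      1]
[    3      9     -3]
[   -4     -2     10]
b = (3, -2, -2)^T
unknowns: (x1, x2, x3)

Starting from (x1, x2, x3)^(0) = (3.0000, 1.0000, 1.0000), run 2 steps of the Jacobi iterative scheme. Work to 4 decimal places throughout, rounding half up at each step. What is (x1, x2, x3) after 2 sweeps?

Iteration 1:
  x1 = (3 - (-2)·1.0000 - (1)·1.0000) / (5) = 0.8000
  x2 = (-2 - (3)·3.0000 - (-3)·1.0000) / (9) = -0.8889
  x3 = (-2 - (-4)·3.0000 - (-2)·1.0000) / (10) = 1.2000
Iteration 2:
  x1 = (3 - (-2)·-0.8889 - (1)·1.2000) / (5) = 0.0044
  x2 = (-2 - (3)·0.8000 - (-3)·1.2000) / (9) = -0.0889
  x3 = (-2 - (-4)·0.8000 - (-2)·-0.8889) / (10) = -0.0578

(0.0044, -0.0889, -0.0578)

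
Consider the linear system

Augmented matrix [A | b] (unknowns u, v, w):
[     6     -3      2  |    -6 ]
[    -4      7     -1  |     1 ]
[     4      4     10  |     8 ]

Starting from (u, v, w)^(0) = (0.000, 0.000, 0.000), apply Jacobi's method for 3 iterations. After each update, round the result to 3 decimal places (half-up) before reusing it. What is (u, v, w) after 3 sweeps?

(-1.538, -0.377, 1.404)

Iteration 1:
  u = (-6 - (-3)·0.000 - (2)·0.000) / (6) = -1.000
  v = (1 - (-4)·0.000 - (-1)·0.000) / (7) = 0.143
  w = (8 - (4)·0.000 - (4)·0.000) / (10) = 0.800
Iteration 2:
  u = (-6 - (-3)·0.143 - (2)·0.800) / (6) = -1.195
  v = (1 - (-4)·-1.000 - (-1)·0.800) / (7) = -0.314
  w = (8 - (4)·-1.000 - (4)·0.143) / (10) = 1.143
Iteration 3:
  u = (-6 - (-3)·-0.314 - (2)·1.143) / (6) = -1.538
  v = (1 - (-4)·-1.195 - (-1)·1.143) / (7) = -0.377
  w = (8 - (4)·-1.195 - (4)·-0.314) / (10) = 1.404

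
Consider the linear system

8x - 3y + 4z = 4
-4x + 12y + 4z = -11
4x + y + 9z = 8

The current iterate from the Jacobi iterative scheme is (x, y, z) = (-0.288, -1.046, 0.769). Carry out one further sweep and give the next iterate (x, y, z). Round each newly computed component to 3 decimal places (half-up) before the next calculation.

One sweep:
  x = (4 - (-3)·-1.046 - (4)·0.769) / (8) = -0.277
  y = (-11 - (-4)·-0.288 - (4)·0.769) / (12) = -1.269
  z = (8 - (4)·-0.288 - (1)·-1.046) / (9) = 1.133

(-0.277, -1.269, 1.133)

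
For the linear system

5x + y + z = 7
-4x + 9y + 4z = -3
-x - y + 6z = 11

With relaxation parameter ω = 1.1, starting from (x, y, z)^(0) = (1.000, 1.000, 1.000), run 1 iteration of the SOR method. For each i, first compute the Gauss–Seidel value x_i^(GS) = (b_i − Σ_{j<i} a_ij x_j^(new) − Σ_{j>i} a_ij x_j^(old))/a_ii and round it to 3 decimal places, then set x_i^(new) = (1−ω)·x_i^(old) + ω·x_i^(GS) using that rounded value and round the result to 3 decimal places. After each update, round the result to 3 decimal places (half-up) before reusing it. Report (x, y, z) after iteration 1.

Iteration 1:
  x: GS value = (7 - (1)·1.000 - (1)·1.000) / (5) = 1.000;  x ← (1−ω)·1.000 + ω·1.000 = 1.000
  y: GS value = (-3 - (-4)·1.000 - (4)·1.000) / (9) = -0.333;  y ← (1−ω)·1.000 + ω·-0.333 = -0.466
  z: GS value = (11 - (-1)·1.000 - (-1)·-0.466) / (6) = 1.922;  z ← (1−ω)·1.000 + ω·1.922 = 2.014

(1.000, -0.466, 2.014)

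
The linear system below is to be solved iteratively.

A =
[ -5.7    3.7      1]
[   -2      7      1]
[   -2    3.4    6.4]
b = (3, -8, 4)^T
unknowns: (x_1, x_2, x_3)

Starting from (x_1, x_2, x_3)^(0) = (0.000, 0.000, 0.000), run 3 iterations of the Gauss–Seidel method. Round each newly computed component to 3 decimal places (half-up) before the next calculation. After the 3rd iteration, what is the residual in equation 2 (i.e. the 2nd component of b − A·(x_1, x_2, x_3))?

0.036

Iteration 1:
  x_1 = (3 - (3.7)·0.000 - (1)·0.000) / (-5.7) = -0.526
  x_2 = (-8 - (-2)·-0.526 - (1)·0.000) / (7) = -1.293
  x_3 = (4 - (-2)·-0.526 - (3.4)·-1.293) / (6.4) = 1.148
Iteration 2:
  x_1 = (3 - (3.7)·-1.293 - (1)·1.148) / (-5.7) = -1.164
  x_2 = (-8 - (-2)·-1.164 - (1)·1.148) / (7) = -1.639
  x_3 = (4 - (-2)·-1.164 - (3.4)·-1.639) / (6.4) = 1.132
Iteration 3:
  x_1 = (3 - (3.7)·-1.639 - (1)·1.132) / (-5.7) = -1.392
  x_2 = (-8 - (-2)·-1.392 - (1)·1.132) / (7) = -1.702
  x_3 = (4 - (-2)·-1.392 - (3.4)·-1.702) / (6.4) = 1.094
Residual b − A·x = (0.269, 0.036, 0.001)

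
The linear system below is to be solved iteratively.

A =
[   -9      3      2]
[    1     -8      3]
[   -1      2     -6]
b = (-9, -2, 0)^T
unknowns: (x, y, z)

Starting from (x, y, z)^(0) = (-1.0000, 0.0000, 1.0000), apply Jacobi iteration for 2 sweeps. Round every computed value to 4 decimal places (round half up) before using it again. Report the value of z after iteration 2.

Iteration 1:
  x = (-9 - (3)·0.0000 - (2)·1.0000) / (-9) = 1.2222
  y = (-2 - (1)·-1.0000 - (3)·1.0000) / (-8) = 0.5000
  z = (0 - (-1)·-1.0000 - (2)·0.0000) / (-6) = 0.1667
Iteration 2:
  x = (-9 - (3)·0.5000 - (2)·0.1667) / (-9) = 1.2037
  y = (-2 - (1)·1.2222 - (3)·0.1667) / (-8) = 0.4653
  z = (0 - (-1)·1.2222 - (2)·0.5000) / (-6) = -0.0370

-0.0370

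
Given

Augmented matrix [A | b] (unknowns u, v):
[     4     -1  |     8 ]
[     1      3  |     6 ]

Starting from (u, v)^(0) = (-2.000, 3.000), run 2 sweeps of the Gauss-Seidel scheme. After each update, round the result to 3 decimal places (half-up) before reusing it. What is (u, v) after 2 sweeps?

(2.271, 1.243)

Iteration 1:
  u = (8 - (-1)·3.000) / (4) = 2.750
  v = (6 - (1)·2.750) / (3) = 1.083
Iteration 2:
  u = (8 - (-1)·1.083) / (4) = 2.271
  v = (6 - (1)·2.271) / (3) = 1.243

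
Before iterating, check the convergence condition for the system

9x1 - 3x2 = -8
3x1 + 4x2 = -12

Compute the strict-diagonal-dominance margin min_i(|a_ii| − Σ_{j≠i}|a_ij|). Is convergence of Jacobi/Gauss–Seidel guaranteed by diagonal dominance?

1

row 1: |9| − (3) = 6
row 2: |4| − (3) = 1
minimum over rows = 1 → strictly diagonally dominant (convergence guaranteed)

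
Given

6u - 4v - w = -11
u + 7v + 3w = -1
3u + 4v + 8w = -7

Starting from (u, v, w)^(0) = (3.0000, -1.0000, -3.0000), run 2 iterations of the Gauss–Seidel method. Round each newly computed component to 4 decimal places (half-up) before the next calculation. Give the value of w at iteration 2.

Iteration 1:
  u = (-11 - (-4)·-1.0000 - (-1)·-3.0000) / (6) = -3.0000
  v = (-1 - (1)·-3.0000 - (3)·-3.0000) / (7) = 1.5714
  w = (-7 - (3)·-3.0000 - (4)·1.5714) / (8) = -0.5357
Iteration 2:
  u = (-11 - (-4)·1.5714 - (-1)·-0.5357) / (6) = -0.8750
  v = (-1 - (1)·-0.8750 - (3)·-0.5357) / (7) = 0.2117
  w = (-7 - (3)·-0.8750 - (4)·0.2117) / (8) = -0.6527

-0.6527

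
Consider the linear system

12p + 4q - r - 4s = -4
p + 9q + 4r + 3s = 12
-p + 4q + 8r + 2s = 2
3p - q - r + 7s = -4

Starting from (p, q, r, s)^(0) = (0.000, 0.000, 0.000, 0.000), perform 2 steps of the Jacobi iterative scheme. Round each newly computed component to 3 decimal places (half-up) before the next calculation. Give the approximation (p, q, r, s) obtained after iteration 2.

Iteration 1:
  p = (-4 - (4)·0.000 - (-1)·0.000 - (-4)·0.000) / (12) = -0.333
  q = (12 - (1)·0.000 - (4)·0.000 - (3)·0.000) / (9) = 1.333
  r = (2 - (-1)·0.000 - (4)·0.000 - (2)·0.000) / (8) = 0.250
  s = (-4 - (3)·0.000 - (-1)·0.000 - (-1)·0.000) / (7) = -0.571
Iteration 2:
  p = (-4 - (4)·1.333 - (-1)·0.250 - (-4)·-0.571) / (12) = -0.947
  q = (12 - (1)·-0.333 - (4)·0.250 - (3)·-0.571) / (9) = 1.450
  r = (2 - (-1)·-0.333 - (4)·1.333 - (2)·-0.571) / (8) = -0.315
  s = (-4 - (3)·-0.333 - (-1)·1.333 - (-1)·0.250) / (7) = -0.203

(-0.947, 1.450, -0.315, -0.203)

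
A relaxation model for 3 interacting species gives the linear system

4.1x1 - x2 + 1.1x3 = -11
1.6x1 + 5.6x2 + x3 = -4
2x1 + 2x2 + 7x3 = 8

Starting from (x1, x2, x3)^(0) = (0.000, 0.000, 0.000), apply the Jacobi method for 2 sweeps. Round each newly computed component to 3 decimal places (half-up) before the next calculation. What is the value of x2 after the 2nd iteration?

-0.152

Iteration 1:
  x1 = (-11 - (-1)·0.000 - (1.1)·0.000) / (4.1) = -2.683
  x2 = (-4 - (1.6)·0.000 - (1)·0.000) / (5.6) = -0.714
  x3 = (8 - (2)·0.000 - (2)·0.000) / (7) = 1.143
Iteration 2:
  x1 = (-11 - (-1)·-0.714 - (1.1)·1.143) / (4.1) = -3.164
  x2 = (-4 - (1.6)·-2.683 - (1)·1.143) / (5.6) = -0.152
  x3 = (8 - (2)·-2.683 - (2)·-0.714) / (7) = 2.113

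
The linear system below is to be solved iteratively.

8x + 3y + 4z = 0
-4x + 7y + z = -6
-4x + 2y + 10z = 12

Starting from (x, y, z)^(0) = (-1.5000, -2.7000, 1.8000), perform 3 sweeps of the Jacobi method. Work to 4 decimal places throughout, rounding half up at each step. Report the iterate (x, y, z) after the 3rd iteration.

Iteration 1:
  x = (0 - (3)·-2.7000 - (4)·1.8000) / (8) = 0.1125
  y = (-6 - (-4)·-1.5000 - (1)·1.8000) / (7) = -1.9714
  z = (12 - (-4)·-1.5000 - (2)·-2.7000) / (10) = 1.1400
Iteration 2:
  x = (0 - (3)·-1.9714 - (4)·1.1400) / (8) = 0.1693
  y = (-6 - (-4)·0.1125 - (1)·1.1400) / (7) = -0.9557
  z = (12 - (-4)·0.1125 - (2)·-1.9714) / (10) = 1.6393
Iteration 3:
  x = (0 - (3)·-0.9557 - (4)·1.6393) / (8) = -0.4613
  y = (-6 - (-4)·0.1693 - (1)·1.6393) / (7) = -0.9946
  z = (12 - (-4)·0.1693 - (2)·-0.9557) / (10) = 1.4589

(-0.4613, -0.9946, 1.4589)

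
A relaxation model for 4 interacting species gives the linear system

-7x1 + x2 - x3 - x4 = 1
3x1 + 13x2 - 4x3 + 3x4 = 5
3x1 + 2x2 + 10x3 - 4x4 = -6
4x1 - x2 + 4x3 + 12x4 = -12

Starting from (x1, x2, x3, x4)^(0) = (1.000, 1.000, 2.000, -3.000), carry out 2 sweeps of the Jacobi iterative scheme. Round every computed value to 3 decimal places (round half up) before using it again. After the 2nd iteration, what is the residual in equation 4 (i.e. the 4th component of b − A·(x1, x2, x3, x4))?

Iteration 1:
  x1 = (1 - (1)·1.000 - (-1)·2.000 - (-1)·-3.000) / (-7) = 0.143
  x2 = (5 - (3)·1.000 - (-4)·2.000 - (3)·-3.000) / (13) = 1.462
  x3 = (-6 - (3)·1.000 - (2)·1.000 - (-4)·-3.000) / (10) = -2.300
  x4 = (-12 - (4)·1.000 - (-1)·1.000 - (4)·2.000) / (12) = -1.917
Iteration 2:
  x1 = (1 - (1)·1.462 - (-1)·-2.300 - (-1)·-1.917) / (-7) = 0.668
  x2 = (5 - (3)·0.143 - (-4)·-2.300 - (3)·-1.917) / (13) = 0.086
  x3 = (-6 - (3)·0.143 - (2)·1.462 - (-4)·-1.917) / (10) = -1.702
  x4 = (-12 - (4)·0.143 - (-1)·1.462 - (4)·-2.300) / (12) = -0.159
Residual b − A·x = (3.729, -4.453, 8.208, -5.870)

-5.870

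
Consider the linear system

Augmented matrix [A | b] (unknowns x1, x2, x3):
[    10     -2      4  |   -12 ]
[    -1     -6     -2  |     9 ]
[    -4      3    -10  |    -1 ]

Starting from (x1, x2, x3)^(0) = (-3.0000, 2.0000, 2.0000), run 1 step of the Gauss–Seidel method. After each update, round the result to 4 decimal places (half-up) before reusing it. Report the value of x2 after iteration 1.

Iteration 1:
  x1 = (-12 - (-2)·2.0000 - (4)·2.0000) / (10) = -1.6000
  x2 = (9 - (-1)·-1.6000 - (-2)·2.0000) / (-6) = -1.9000
  x3 = (-1 - (-4)·-1.6000 - (3)·-1.9000) / (-10) = 0.1700

-1.9000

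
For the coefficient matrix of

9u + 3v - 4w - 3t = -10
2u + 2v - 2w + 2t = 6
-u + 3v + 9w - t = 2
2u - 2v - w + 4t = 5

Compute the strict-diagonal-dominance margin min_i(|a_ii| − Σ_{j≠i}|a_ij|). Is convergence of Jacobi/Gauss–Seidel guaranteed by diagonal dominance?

-4

row 1: |9| − (3+4+3) = -1
row 2: |2| − (2+2+2) = -4
row 3: |9| − (1+3+1) = 4
row 4: |4| − (2+2+1) = -1
minimum over rows = -4 → not strictly diagonally dominant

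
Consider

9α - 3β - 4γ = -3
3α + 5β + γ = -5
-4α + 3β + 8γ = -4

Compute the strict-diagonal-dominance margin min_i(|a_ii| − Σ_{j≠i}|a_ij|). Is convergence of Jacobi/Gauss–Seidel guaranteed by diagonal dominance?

row 1: |9| − (3+4) = 2
row 2: |5| − (3+1) = 1
row 3: |8| − (4+3) = 1
minimum over rows = 1 → strictly diagonally dominant (convergence guaranteed)

1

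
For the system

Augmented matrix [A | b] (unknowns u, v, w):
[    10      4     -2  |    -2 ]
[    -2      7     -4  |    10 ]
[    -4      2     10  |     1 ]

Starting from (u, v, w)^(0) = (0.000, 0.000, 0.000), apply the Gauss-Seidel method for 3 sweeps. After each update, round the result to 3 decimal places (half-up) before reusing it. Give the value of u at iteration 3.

Iteration 1:
  u = (-2 - (4)·0.000 - (-2)·0.000) / (10) = -0.200
  v = (10 - (-2)·-0.200 - (-4)·0.000) / (7) = 1.371
  w = (1 - (-4)·-0.200 - (2)·1.371) / (10) = -0.254
Iteration 2:
  u = (-2 - (4)·1.371 - (-2)·-0.254) / (10) = -0.799
  v = (10 - (-2)·-0.799 - (-4)·-0.254) / (7) = 1.055
  w = (1 - (-4)·-0.799 - (2)·1.055) / (10) = -0.431
Iteration 3:
  u = (-2 - (4)·1.055 - (-2)·-0.431) / (10) = -0.708
  v = (10 - (-2)·-0.708 - (-4)·-0.431) / (7) = 0.980
  w = (1 - (-4)·-0.708 - (2)·0.980) / (10) = -0.379

-0.708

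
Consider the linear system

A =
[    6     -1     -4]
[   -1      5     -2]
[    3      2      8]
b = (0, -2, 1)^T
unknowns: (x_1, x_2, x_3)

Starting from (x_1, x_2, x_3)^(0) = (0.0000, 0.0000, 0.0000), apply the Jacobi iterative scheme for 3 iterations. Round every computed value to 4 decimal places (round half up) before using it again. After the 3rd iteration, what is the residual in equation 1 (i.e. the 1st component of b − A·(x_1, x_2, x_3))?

-0.0321

Iteration 1:
  x_1 = (0 - (-1)·0.0000 - (-4)·0.0000) / (6) = 0.0000
  x_2 = (-2 - (-1)·0.0000 - (-2)·0.0000) / (5) = -0.4000
  x_3 = (1 - (3)·0.0000 - (2)·0.0000) / (8) = 0.1250
Iteration 2:
  x_1 = (0 - (-1)·-0.4000 - (-4)·0.1250) / (6) = 0.0167
  x_2 = (-2 - (-1)·0.0000 - (-2)·0.1250) / (5) = -0.3500
  x_3 = (1 - (3)·0.0000 - (2)·-0.4000) / (8) = 0.2250
Iteration 3:
  x_1 = (0 - (-1)·-0.3500 - (-4)·0.2250) / (6) = 0.0917
  x_2 = (-2 - (-1)·0.0167 - (-2)·0.2250) / (5) = -0.3067
  x_3 = (1 - (3)·0.0167 - (2)·-0.3500) / (8) = 0.2062
Residual b − A·x = (-0.0321, 0.0376, -0.3113)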